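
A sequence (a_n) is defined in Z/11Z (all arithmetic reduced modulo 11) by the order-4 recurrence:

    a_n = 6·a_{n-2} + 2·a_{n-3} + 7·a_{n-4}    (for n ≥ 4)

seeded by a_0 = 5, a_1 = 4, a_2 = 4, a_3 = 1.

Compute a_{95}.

0

a_4 = 0·1 + 6·4 + 2·4 + 7·5 = 1
a_5 = 0·1 + 6·1 + 2·4 + 7·4 = 9
a_6 = 0·9 + 6·1 + 2·1 + 7·4 = 3
a_7 = 0·3 + 6·9 + 2·1 + 7·1 = 8
a_8 = 0·8 + 6·3 + 2·9 + 7·1 = 10
a_9 = 0·10 + 6·8 + 2·3 + 7·9 = 7
a_10 = 0·7 + 6·10 + 2·8 + 7·3 = 9
a_11 = 0·9 + 6·7 + 2·10 + 7·8 = 8
a_12 = 0·8 + 6·9 + 2·7 + 7·10 = 6
a_13 = 0·6 + 6·8 + 2·9 + 7·7 = 5
a_14 = 0·5 + 6·6 + 2·8 + 7·9 = 5
a_15 = 0·5 + 6·5 + 2·6 + 7·8 = 10
a_16 = 0·10 + 6·5 + 2·5 + 7·6 = 5
a_17 = 0·5 + 6·10 + 2·5 + 7·5 = 6
a_18 = 0·6 + 6·5 + 2·10 + 7·5 = 8
a_19 = 0·8 + 6·6 + 2·5 + 7·10 = 6
a_20 = 0·6 + 6·8 + 2·6 + 7·5 = 7
a_21 = 0·7 + 6·6 + 2·8 + 7·6 = 6
a_22 = 0·6 + 6·7 + 2·6 + 7·8 = 0
a_23 = 0·0 + 6·6 + 2·7 + 7·6 = 4
a_24 = 0·4 + 6·0 + 2·6 + 7·7 = 6
a_25 = 0·6 + 6·4 + 2·0 + 7·6 = 0
a_26 = 0·0 + 6·6 + 2·4 + 7·0 = 0
a_27 = 0·0 + 6·0 + 2·6 + 7·4 = 7
a_28 = 0·7 + 6·0 + 2·0 + 7·6 = 9
a_29 = 0·9 + 6·7 + 2·0 + 7·0 = 9
a_30 = 0·9 + 6·9 + 2·7 + 7·0 = 2
a_31 = 0·2 + 6·9 + 2·9 + 7·7 = 0
a_32 = 0·0 + 6·2 + 2·9 + 7·9 = 5
a_33 = 0·5 + 6·0 + 2·2 + 7·9 = 1
a_34 = 0·1 + 6·5 + 2·0 + 7·2 = 0
a_35 = 0·0 + 6·1 + 2·5 + 7·0 = 5
a_36 = 0·5 + 6·0 + 2·1 + 7·5 = 4
a_37 = 0·4 + 6·5 + 2·0 + 7·1 = 4
a_38 = 0·4 + 6·4 + 2·5 + 7·0 = 1
(a_35, a_36, a_37, a_38) = (5, 4, 4, 1) = (a_0, a_1, a_2, a_3), so the sequence has period 35.
95 ≡ 25 (mod 35), hence a_95 = a_25 = 0.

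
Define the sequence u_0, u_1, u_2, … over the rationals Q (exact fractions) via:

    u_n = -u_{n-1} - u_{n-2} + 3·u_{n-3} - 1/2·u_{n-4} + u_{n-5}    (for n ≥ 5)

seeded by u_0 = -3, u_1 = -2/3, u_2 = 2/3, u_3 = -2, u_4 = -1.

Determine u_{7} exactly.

u_5 = -1·-1 + -1·-2 + 3·2/3 + -1/2·-2/3 + 1·-3 = 7/3
u_6 = -1·7/3 + -1·-1 + 3·-2 + -1/2·2/3 + 1·-2/3 = -25/3
u_7 = -1·-25/3 + -1·7/3 + 3·-1 + -1/2·-2 + 1·2/3 = 14/3

14/3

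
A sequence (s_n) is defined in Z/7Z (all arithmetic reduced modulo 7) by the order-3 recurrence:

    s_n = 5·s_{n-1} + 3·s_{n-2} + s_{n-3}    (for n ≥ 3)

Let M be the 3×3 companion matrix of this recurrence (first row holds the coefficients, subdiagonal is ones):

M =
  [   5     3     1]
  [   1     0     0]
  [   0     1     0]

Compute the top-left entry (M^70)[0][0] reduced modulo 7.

2

(M^70)[0][0] is the top entry after applying M 70 times to the unit state (1, 0, 0). Equivalently it is h_{72} for the auxiliary sequence (h_n) obeying the same recurrence with h_2 = 1 and h_i = 0 for 0 ≤ i < 2:
h_3 = 5·1 + 3·0 + 1·0 = 5
h_4 = 5·5 + 3·1 + 1·0 = 0
h_5 = 5·0 + 3·5 + 1·1 = 2
h_6 = 5·2 + 3·0 + 1·5 = 1
h_7 = 5·1 + 3·2 + 1·0 = 4
h_8 = 5·4 + 3·1 + 1·2 = 4
h_9 = 5·4 + 3·4 + 1·1 = 5
h_10 = 5·5 + 3·4 + 1·4 = 6
h_11 = 5·6 + 3·5 + 1·4 = 0
h_12 = 5·0 + 3·6 + 1·5 = 2
h_13 = 5·2 + 3·0 + 1·6 = 2
h_14 = 5·2 + 3·2 + 1·0 = 2
h_15 = 5·2 + 3·2 + 1·2 = 4
h_16 = 5·4 + 3·2 + 1·2 = 0
h_17 = 5·0 + 3·4 + 1·2 = 0
h_18 = 5·0 + 3·0 + 1·4 = 4
h_19 = 5·4 + 3·0 + 1·0 = 6
h_20 = 5·6 + 3·4 + 1·0 = 0
h_21 = 5·0 + 3·6 + 1·4 = 1
h_22 = 5·1 + 3·0 + 1·6 = 4
h_23 = 5·4 + 3·1 + 1·0 = 2
h_24 = 5·2 + 3·4 + 1·1 = 2
h_25 = 5·2 + 3·2 + 1·4 = 6
h_26 = 5·6 + 3·2 + 1·2 = 3
h_27 = 5·3 + 3·6 + 1·2 = 0
h_28 = 5·0 + 3·3 + 1·6 = 1
h_29 = 5·1 + 3·0 + 1·3 = 1
h_30 = 5·1 + 3·1 + 1·0 = 1
h_31 = 5·1 + 3·1 + 1·1 = 2
h_32 = 5·2 + 3·1 + 1·1 = 0
h_33 = 5·0 + 3·2 + 1·1 = 0
h_34 = 5·0 + 3·0 + 1·2 = 2
h_35 = 5·2 + 3·0 + 1·0 = 3
h_36 = 5·3 + 3·2 + 1·0 = 0
h_37 = 5·0 + 3·3 + 1·2 = 4
h_38 = 5·4 + 3·0 + 1·3 = 2
h_39 = 5·2 + 3·4 + 1·0 = 1
h_40 = 5·1 + 3·2 + 1·4 = 1
h_41 = 5·1 + 3·1 + 1·2 = 3
h_42 = 5·3 + 3·1 + 1·1 = 5
h_43 = 5·5 + 3·3 + 1·1 = 0
h_44 = 5·0 + 3·5 + 1·3 = 4
h_45 = 5·4 + 3·0 + 1·5 = 4
h_46 = 5·4 + 3·4 + 1·0 = 4
h_47 = 5·4 + 3·4 + 1·4 = 1
h_48 = 5·1 + 3·4 + 1·4 = 0
h_49 = 5·0 + 3·1 + 1·4 = 0
h_50 = 5·0 + 3·0 + 1·1 = 1
h_51 = 5·1 + 3·0 + 1·0 = 5
h_52 = 5·5 + 3·1 + 1·0 = 0
h_53 = 5·0 + 3·5 + 1·1 = 2
h_54 = 5·2 + 3·0 + 1·5 = 1
h_55 = 5·1 + 3·2 + 1·0 = 4
h_56 = 5·4 + 3·1 + 1·2 = 4
h_57 = 5·4 + 3·4 + 1·1 = 5
h_58 = 5·5 + 3·4 + 1·4 = 6
h_59 = 5·6 + 3·5 + 1·4 = 0
h_60 = 5·0 + 3·6 + 1·5 = 2
h_61 = 5·2 + 3·0 + 1·6 = 2
h_62 = 5·2 + 3·2 + 1·0 = 2
h_63 = 5·2 + 3·2 + 1·2 = 4
h_64 = 5·4 + 3·2 + 1·2 = 0
h_65 = 5·0 + 3·4 + 1·2 = 0
h_66 = 5·0 + 3·0 + 1·4 = 4
h_67 = 5·4 + 3·0 + 1·0 = 6
h_68 = 5·6 + 3·4 + 1·0 = 0
h_69 = 5·0 + 3·6 + 1·4 = 1
h_70 = 5·1 + 3·0 + 1·6 = 4
h_71 = 5·4 + 3·1 + 1·0 = 2
h_72 = 5·2 + 3·4 + 1·1 = 2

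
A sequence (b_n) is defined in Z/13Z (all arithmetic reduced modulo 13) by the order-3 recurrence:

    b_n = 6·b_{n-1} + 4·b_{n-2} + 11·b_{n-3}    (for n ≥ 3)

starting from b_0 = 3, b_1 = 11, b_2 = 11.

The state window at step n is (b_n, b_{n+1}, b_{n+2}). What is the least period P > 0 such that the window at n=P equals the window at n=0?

2196

n=0: window = (3, 11, 11)
n=1: window = (11, 11, 0)
n=2: window = (11, 0, 9)
n=3: window = (0, 9, 6)
n=4: window = (9, 6, 7)
n=5: window = (6, 7, 9)
n=6: window = (7, 9, 5)
n=7: window = (9, 5, 0)
n=8: window = (5, 0, 2)
n=9: window = (0, 2, 2)
n=10: window = (2, 2, 7)
n=11: window = (2, 7, 7)
n=12: window = (7, 7, 1)
n=13: window = (7, 1, 7)
n=14: window = (1, 7, 6)
n=15: window = (7, 6, 10)
n=16: window = (6, 10, 5)
n=17: window = (10, 5, 6)
n=18: window = (5, 6, 10)
n=19: window = (6, 10, 9)
n=20: window = (10, 9, 4)
n=21: window = (9, 4, 1)
n=22: window = (4, 1, 4)
n=23: window = (1, 4, 7)
n=24: window = (4, 7, 4)
n=25: window = (7, 4, 5)
n=26: window = (4, 5, 6)
n=27: window = (5, 6, 9)
n=28: window = (6, 9, 3)
n=29: window = (9, 3, 3)
n=30: window = (3, 3, 12)
n=31: window = (3, 12, 0)
n=32: window = (12, 0, 3)
n=33: window = (0, 3, 7)
n=34: window = (3, 7, 2)
n=35: window = (7, 2, 8)
n=36: window = (2, 8, 3)
n=37: window = (8, 3, 7)
n=38: window = (3, 7, 12)
n=39: window = (7, 12, 3)
n=40: window = (12, 3, 0)
…
n=2194: window = (12, 1, 3)
n=2195: window = (1, 3, 11)
n=2196: window = (3, 11, 11)
window at n=2196 equals window at n=0 → period = 2196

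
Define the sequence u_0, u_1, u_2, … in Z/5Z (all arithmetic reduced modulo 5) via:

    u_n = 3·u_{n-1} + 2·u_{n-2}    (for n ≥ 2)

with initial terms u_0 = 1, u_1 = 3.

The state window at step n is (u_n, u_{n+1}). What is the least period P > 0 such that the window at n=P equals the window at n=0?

24

n=0: window = (1, 3)
n=1: window = (3, 1)
n=2: window = (1, 4)
n=3: window = (4, 4)
n=4: window = (4, 0)
n=5: window = (0, 3)
n=6: window = (3, 4)
n=7: window = (4, 3)
n=8: window = (3, 2)
n=9: window = (2, 2)
n=10: window = (2, 0)
n=11: window = (0, 4)
n=12: window = (4, 2)
n=13: window = (2, 4)
n=14: window = (4, 1)
n=15: window = (1, 1)
n=16: window = (1, 0)
n=17: window = (0, 2)
n=18: window = (2, 1)
n=19: window = (1, 2)
n=20: window = (2, 3)
n=21: window = (3, 3)
n=22: window = (3, 0)
n=23: window = (0, 1)
n=24: window = (1, 3)
window at n=24 equals window at n=0 → period = 24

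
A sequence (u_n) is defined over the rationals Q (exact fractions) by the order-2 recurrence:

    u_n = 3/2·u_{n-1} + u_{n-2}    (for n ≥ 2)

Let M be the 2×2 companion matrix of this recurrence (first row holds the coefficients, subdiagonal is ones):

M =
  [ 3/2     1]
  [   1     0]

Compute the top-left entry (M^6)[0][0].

3277/64

(M^6)[0][0] is the top entry after applying M 6 times to the unit state (1, 0). Equivalently it is h_{7} for the auxiliary sequence (h_n) obeying the same recurrence with h_1 = 1 and h_i = 0 for 0 ≤ i < 1:
h_2 = 3/2·1 + 1·0 = 3/2
h_3 = 3/2·3/2 + 1·1 = 13/4
h_4 = 3/2·13/4 + 1·3/2 = 51/8
h_5 = 3/2·51/8 + 1·13/4 = 205/16
h_6 = 3/2·205/16 + 1·51/8 = 819/32
h_7 = 3/2·819/32 + 1·205/16 = 3277/64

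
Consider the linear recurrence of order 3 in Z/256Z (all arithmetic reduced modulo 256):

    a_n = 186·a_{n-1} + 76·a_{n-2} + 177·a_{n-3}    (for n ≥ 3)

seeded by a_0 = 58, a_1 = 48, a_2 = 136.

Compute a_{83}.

32

a_3 = 186·136 + 76·48 + 177·58 = 42
a_4 = 186·42 + 76·136 + 177·48 = 20
a_5 = 186·20 + 76·42 + 177·136 = 8
a_6 = 186·8 + 76·20 + 177·42 = 202
a_7 = 186·202 + 76·8 + 177·20 = 248
a_8 = 186·248 + 76·202 + 177·8 = 176
a_9 = 186·176 + 76·248 + 177·202 = 42
a_10 = 186·42 + 76·176 + 177·248 = 60
a_11 = 186·60 + 76·42 + 177·176 = 192
a_12 = 186·192 + 76·60 + 177·42 = 90
a_13 = 186·90 + 76·192 + 177·60 = 224
a_14 = 186·224 + 76·90 + 177·192 = 56
a_15 = 186·56 + 76·224 + 177·90 = 106
a_16 = 186·106 + 76·56 + 177·224 = 132
a_17 = 186·132 + 76·106 + 177·56 = 24
a_18 = 186·24 + 76·132 + 177·106 = 234
a_19 = 186·234 + 76·24 + 177·132 = 104
a_20 = 186·104 + 76·234 + 177·24 = 160
a_21 = 186·160 + 76·104 + 177·234 = 234
a_22 = 186·234 + 76·160 + 177·104 = 108
a_23 = 186·108 + 76·234 + 177·160 = 144
a_24 = 186·144 + 76·108 + 177·234 = 122
a_25 = 186·122 + 76·144 + 177·108 = 16
a_26 = 186·16 + 76·122 + 177·144 = 104
a_27 = 186·104 + 76·16 + 177·122 = 170
a_28 = 186·170 + 76·104 + 177·16 = 116
a_29 = 186·116 + 76·170 + 177·104 = 168
a_30 = 186·168 + 76·116 + 177·170 = 10
a_31 = 186·10 + 76·168 + 177·116 = 88
a_32 = 186·88 + 76·10 + 177·168 = 16
a_33 = 186·16 + 76·88 + 177·10 = 170
a_34 = 186·170 + 76·16 + 177·88 = 28
a_35 = 186·28 + 76·170 + 177·16 = 224
a_36 = 186·224 + 76·28 + 177·170 = 154
a_37 = 186·154 + 76·224 + 177·28 = 192
a_38 = 186·192 + 76·154 + 177·224 = 24
a_39 = 186·24 + 76·192 + 177·154 = 234
a_40 = 186·234 + 76·24 + 177·192 = 228
a_41 = 186·228 + 76·234 + 177·24 = 184
a_42 = 186·184 + 76·228 + 177·234 = 42
a_43 = 186·42 + 76·184 + 177·228 = 200
a_44 = 186·200 + 76·42 + 177·184 = 0
a_45 = 186·0 + 76·200 + 177·42 = 106
a_46 = 186·106 + 76·0 + 177·200 = 76
a_47 = 186·76 + 76·106 + 177·0 = 176
a_48 = 186·176 + 76·76 + 177·106 = 186
a_49 = 186·186 + 76·176 + 177·76 = 240
a_50 = 186·240 + 76·186 + 177·176 = 72
a_51 = 186·72 + 76·240 + 177·186 = 42
a_52 = 186·42 + 76·72 + 177·240 = 212
a_53 = 186·212 + 76·42 + 177·72 = 72
a_54 = 186·72 + 76·212 + 177·42 = 74
a_55 = 186·74 + 76·72 + 177·212 = 184
a_56 = 186·184 + 76·74 + 177·72 = 112
a_57 = 186·112 + 76·184 + 177·74 = 42
a_58 = 186·42 + 76·112 + 177·184 = 252
a_59 = 186·252 + 76·42 + 177·112 = 0
a_60 = 186·0 + 76·252 + 177·42 = 218
a_61 = 186·218 + 76·0 + 177·252 = 160
a_62 = 186·160 + 76·218 + 177·0 = 248
a_63 = 186·248 + 76·160 + 177·218 = 106
a_64 = 186·106 + 76·248 + 177·160 = 68
a_65 = 186·68 + 76·106 + 177·248 = 88
a_66 = 186·88 + 76·68 + 177·106 = 106
a_67 = 186·106 + 76·88 + 177·68 = 40
a_68 = 186·40 + 76·106 + 177·88 = 96
a_69 = 186·96 + 76·40 + 177·106 = 234
a_70 = 186·234 + 76·96 + 177·40 = 44
a_71 = 186·44 + 76·234 + 177·96 = 208
a_72 = 186·208 + 76·44 + 177·234 = 250
a_73 = 186·250 + 76·208 + 177·44 = 208
a_74 = 186·208 + 76·250 + 177·208 = 40
a_75 = 186·40 + 76·208 + 177·250 = 170
a_76 = 186·170 + 76·40 + 177·208 = 52
a_77 = 186·52 + 76·170 + 177·40 = 232
a_78 = 186·232 + 76·52 + 177·170 = 138
a_79 = 186·138 + 76·232 + 177·52 = 24
a_80 = 186·24 + 76·138 + 177·232 = 208
a_81 = 186·208 + 76·24 + 177·138 = 170
a_82 = 186·170 + 76·208 + 177·24 = 220
a_83 = 186·220 + 76·170 + 177·208 = 32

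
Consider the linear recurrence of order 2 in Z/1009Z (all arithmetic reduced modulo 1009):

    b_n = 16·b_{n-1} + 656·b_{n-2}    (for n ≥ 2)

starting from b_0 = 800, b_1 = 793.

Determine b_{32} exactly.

b_2 = 16·793 + 656·800 = 700
b_3 = 16·700 + 656·793 = 674
b_4 = 16·674 + 656·700 = 799
b_5 = 16·799 + 656·674 = 878
b_6 = 16·878 + 656·799 = 395
b_7 = 16·395 + 656·878 = 95
b_8 = 16·95 + 656·395 = 318
b_9 = 16·318 + 656·95 = 814
b_10 = 16·814 + 656·318 = 661
b_11 = 16·661 + 656·814 = 709
b_12 = 16·709 + 656·661 = 1000
b_13 = 16·1000 + 656·709 = 820
b_14 = 16·820 + 656·1000 = 153
b_15 = 16·153 + 656·820 = 553
b_16 = 16·553 + 656·153 = 244
b_17 = 16·244 + 656·553 = 405
b_18 = 16·405 + 656·244 = 59
b_19 = 16·59 + 656·405 = 248
b_20 = 16·248 + 656·59 = 294
b_21 = 16·294 + 656·248 = 907
b_22 = 16·907 + 656·294 = 531
b_23 = 16·531 + 656·907 = 106
b_24 = 16·106 + 656·531 = 918
b_25 = 16·918 + 656·106 = 477
b_26 = 16·477 + 656·918 = 404
b_27 = 16·404 + 656·477 = 532
b_28 = 16·532 + 656·404 = 97
b_29 = 16·97 + 656·532 = 421
b_30 = 16·421 + 656·97 = 747
b_31 = 16·747 + 656·421 = 563
b_32 = 16·563 + 656·747 = 594

594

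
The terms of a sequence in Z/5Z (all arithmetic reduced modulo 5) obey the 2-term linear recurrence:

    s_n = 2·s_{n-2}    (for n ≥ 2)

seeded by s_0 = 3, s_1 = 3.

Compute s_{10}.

s_2 = 0·3 + 2·3 = 1
s_3 = 0·1 + 2·3 = 1
s_4 = 0·1 + 2·1 = 2
s_5 = 0·2 + 2·1 = 2
s_6 = 0·2 + 2·2 = 4
s_7 = 0·4 + 2·2 = 4
s_8 = 0·4 + 2·4 = 3
s_9 = 0·3 + 2·4 = 3
s_10 = 0·3 + 2·3 = 1

1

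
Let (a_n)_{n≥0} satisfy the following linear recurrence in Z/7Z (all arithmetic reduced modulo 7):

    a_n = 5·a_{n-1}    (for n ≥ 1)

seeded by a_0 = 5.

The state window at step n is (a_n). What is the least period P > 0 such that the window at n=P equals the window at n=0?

6

n=0: window = (5)
n=1: window = (4)
n=2: window = (6)
n=3: window = (2)
n=4: window = (3)
n=5: window = (1)
n=6: window = (5)
window at n=6 equals window at n=0 → period = 6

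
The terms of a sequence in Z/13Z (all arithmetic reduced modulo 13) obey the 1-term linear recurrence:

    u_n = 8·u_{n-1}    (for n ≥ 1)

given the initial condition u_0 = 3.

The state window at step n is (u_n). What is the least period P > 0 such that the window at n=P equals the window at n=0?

4

n=0: window = (3)
n=1: window = (11)
n=2: window = (10)
n=3: window = (2)
n=4: window = (3)
window at n=4 equals window at n=0 → period = 4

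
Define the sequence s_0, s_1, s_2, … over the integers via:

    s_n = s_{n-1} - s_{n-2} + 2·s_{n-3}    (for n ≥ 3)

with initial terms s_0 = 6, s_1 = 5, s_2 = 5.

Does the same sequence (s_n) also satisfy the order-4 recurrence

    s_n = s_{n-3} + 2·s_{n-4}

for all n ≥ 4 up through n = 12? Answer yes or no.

yes

Terms s_0..s_12: 6, 5, 5, 12, 17, 15, 22, 41, 49, 52, 85, 131, 150
n=4: candidate gives 17, actual s_4 = 17 ✓
n=5: candidate gives 15, actual s_5 = 15 ✓
n=6: candidate gives 22, actual s_6 = 22 ✓
n=7: candidate gives 41, actual s_7 = 41 ✓
n=8: candidate gives 49, actual s_8 = 49 ✓
n=9: candidate gives 52, actual s_9 = 52 ✓
n=10: candidate gives 85, actual s_10 = 85 ✓
n=11: candidate gives 131, actual s_11 = 131 ✓
n=12: candidate gives 150, actual s_12 = 150 ✓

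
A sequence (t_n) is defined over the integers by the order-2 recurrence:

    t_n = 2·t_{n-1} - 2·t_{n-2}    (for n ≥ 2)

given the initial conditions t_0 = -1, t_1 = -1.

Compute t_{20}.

t_2 = 2·-1 + -2·-1 = 0
t_3 = 2·0 + -2·-1 = 2
t_4 = 2·2 + -2·0 = 4
t_5 = 2·4 + -2·2 = 4
t_6 = 2·4 + -2·4 = 0
t_7 = 2·0 + -2·4 = -8
t_8 = 2·-8 + -2·0 = -16
t_9 = 2·-16 + -2·-8 = -16
t_10 = 2·-16 + -2·-16 = 0
t_11 = 2·0 + -2·-16 = 32
t_12 = 2·32 + -2·0 = 64
t_13 = 2·64 + -2·32 = 64
t_14 = 2·64 + -2·64 = 0
t_15 = 2·0 + -2·64 = -128
t_16 = 2·-128 + -2·0 = -256
t_17 = 2·-256 + -2·-128 = -256
t_18 = 2·-256 + -2·-256 = 0
t_19 = 2·0 + -2·-256 = 512
t_20 = 2·512 + -2·0 = 1024

1024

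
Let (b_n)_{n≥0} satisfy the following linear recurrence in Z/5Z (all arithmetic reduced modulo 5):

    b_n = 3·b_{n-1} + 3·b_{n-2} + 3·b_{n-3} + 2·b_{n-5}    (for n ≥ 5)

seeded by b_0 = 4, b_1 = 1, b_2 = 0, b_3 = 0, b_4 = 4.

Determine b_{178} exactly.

b_5 = 3·4 + 3·0 + 3·0 + 0·1 + 2·4 = 0
b_6 = 3·0 + 3·4 + 3·0 + 0·0 + 2·1 = 4
b_7 = 3·4 + 3·0 + 3·4 + 0·0 + 2·0 = 4
b_8 = 3·4 + 3·4 + 3·0 + 0·4 + 2·0 = 4
b_9 = 3·4 + 3·4 + 3·4 + 0·0 + 2·4 = 4
b_10 = 3·4 + 3·4 + 3·4 + 0·4 + 2·0 = 1
Continuing the recurrence:
  b_11 = 0;  b_12 = 3;  b_13 = 0;  b_14 = 2;  b_15 = 2;  b_16 = 2
  b_17 = 4;  b_18 = 4;  b_19 = 4;  b_20 = 0;  b_21 = 3;  b_22 = 4
  b_23 = 4;  b_24 = 1;  b_25 = 2;  b_26 = 2;  b_27 = 3;  b_28 = 4
  b_29 = 4;  b_30 = 2;  b_31 = 4;  b_32 = 1;  b_33 = 4;  b_34 = 0
  b_35 = 4;  b_36 = 2;  b_37 = 0;  b_38 = 1;  b_39 = 4;  b_40 = 3
  b_41 = 3;  b_42 = 0;  b_43 = 0;  b_44 = 2;  b_45 = 2;  b_46 = 3
  b_47 = 1;  b_48 = 3;  b_49 = 0;  b_50 = 1;  b_51 = 3;  b_52 = 4
  b_53 = 0;  b_54 = 1;  b_55 = 2;  b_56 = 0;  b_57 = 2;  b_58 = 2
  b_59 = 4;  b_60 = 3;  b_61 = 2;  b_62 = 1;  b_63 = 2;  b_64 = 3
  b_65 = 4;  b_66 = 1;  b_67 = 1;  b_68 = 2;  b_69 = 3;  b_70 = 1
  b_71 = 0;  b_72 = 4;  b_73 = 4;  b_74 = 0;  b_75 = 1;  b_76 = 0
  b_77 = 1;  b_78 = 4;  b_79 = 0;  b_80 = 2;  b_81 = 3;  b_82 = 2
  b_83 = 4;  b_84 = 2;  b_85 = 3;  b_86 = 3;  b_87 = 3;  b_88 = 0
  b_89 = 2;  b_90 = 1;  b_91 = 0;  b_92 = 0;  b_93 = 3;  b_94 = 3
  b_95 = 0;  b_96 = 3;  b_97 = 3;  b_98 = 4;  b_99 = 1;  b_100 = 4
  b_101 = 3;  b_102 = 0;  b_103 = 4;  b_104 = 3;  b_105 = 4;  b_106 = 4
  b_107 = 3;  b_108 = 1;  b_109 = 0;  b_110 = 0;  b_111 = 1;  b_112 = 4
  b_113 = 2;  b_114 = 1;  b_115 = 1;  b_116 = 4;  b_117 = 1;  b_118 = 2
  b_119 = 3;  b_120 = 0;  b_121 = 3;  b_122 = 0;  b_123 = 3;  b_124 = 4
  b_125 = 1;  b_126 = 0;  b_127 = 0;  b_128 = 4;  b_129 = 0;  b_130 = 4
  b_131 = 4;  b_132 = 4;  b_133 = 4;  b_134 = 1;  b_135 = 0;  b_136 = 3
  b_137 = 0;  b_138 = 2;  b_139 = 2;  b_140 = 2;  b_141 = 4;  b_142 = 4
  b_143 = 4;  b_144 = 0;  b_145 = 3;  b_146 = 4;  b_147 = 4;  b_148 = 1
  b_149 = 2;  b_150 = 2;  b_151 = 3;  b_152 = 4;  b_153 = 4;  b_154 = 2
  b_155 = 4;  b_156 = 1;  b_157 = 4;  b_158 = 0;  b_159 = 4;  b_160 = 2
  b_161 = 0;  b_162 = 1;  b_163 = 4;  b_164 = 3;  b_165 = 3;  b_166 = 0
  b_167 = 0;  b_168 = 2;  b_169 = 2;  b_170 = 3;  b_171 = 1;  b_172 = 3
  b_173 = 0;  b_174 = 1;  b_175 = 3;  b_176 = 4
b_177 = 3·4 + 3·3 + 3·1 + 0·0 + 2·3 = 0
b_178 = 3·0 + 3·4 + 3·3 + 0·1 + 2·0 = 1

1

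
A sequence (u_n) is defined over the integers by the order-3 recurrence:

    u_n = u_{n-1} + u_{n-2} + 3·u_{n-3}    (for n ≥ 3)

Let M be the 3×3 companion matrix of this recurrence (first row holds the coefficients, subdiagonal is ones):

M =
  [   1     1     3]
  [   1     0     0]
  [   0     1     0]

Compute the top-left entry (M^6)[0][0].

(M^6)[0][0] is the top entry after applying M 6 times to the unit state (1, 0, 0). Equivalently it is h_{8} for the auxiliary sequence (h_n) obeying the same recurrence with h_2 = 1 and h_i = 0 for 0 ≤ i < 2:
h_3 = 1·1 + 1·0 + 3·0 = 1
h_4 = 1·1 + 1·1 + 3·0 = 2
h_5 = 1·2 + 1·1 + 3·1 = 6
h_6 = 1·6 + 1·2 + 3·1 = 11
h_7 = 1·11 + 1·6 + 3·2 = 23
h_8 = 1·23 + 1·11 + 3·6 = 52

52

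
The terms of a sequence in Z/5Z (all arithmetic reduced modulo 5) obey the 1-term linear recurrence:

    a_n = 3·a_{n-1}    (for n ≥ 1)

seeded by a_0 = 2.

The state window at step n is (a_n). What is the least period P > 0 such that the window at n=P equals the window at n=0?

n=0: window = (2)
n=1: window = (1)
n=2: window = (3)
n=3: window = (4)
n=4: window = (2)
window at n=4 equals window at n=0 → period = 4

4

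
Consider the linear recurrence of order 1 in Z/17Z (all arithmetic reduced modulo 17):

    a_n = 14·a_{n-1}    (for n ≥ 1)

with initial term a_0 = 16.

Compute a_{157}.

12

a_1 = 14·16 = 3
a_2 = 14·3 = 8
a_3 = 14·8 = 10
a_4 = 14·10 = 4
a_5 = 14·4 = 5
a_6 = 14·5 = 2
a_7 = 14·2 = 11
a_8 = 14·11 = 1
a_9 = 14·1 = 14
a_10 = 14·14 = 9
a_11 = 14·9 = 7
a_12 = 14·7 = 13
a_13 = 14·13 = 12
a_14 = 14·12 = 15
a_15 = 14·15 = 6
a_16 = 14·6 = 16
(a_16) = (16) = (a_0), so the sequence has period 16.
157 ≡ 13 (mod 16), hence a_157 = a_13 = 12.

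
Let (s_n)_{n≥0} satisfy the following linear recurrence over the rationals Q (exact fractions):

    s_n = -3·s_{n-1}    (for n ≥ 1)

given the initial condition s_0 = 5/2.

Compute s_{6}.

3645/2

s_1 = -3·5/2 = -15/2
s_2 = -3·-15/2 = 45/2
s_3 = -3·45/2 = -135/2
s_4 = -3·-135/2 = 405/2
s_5 = -3·405/2 = -1215/2
s_6 = -3·-1215/2 = 3645/2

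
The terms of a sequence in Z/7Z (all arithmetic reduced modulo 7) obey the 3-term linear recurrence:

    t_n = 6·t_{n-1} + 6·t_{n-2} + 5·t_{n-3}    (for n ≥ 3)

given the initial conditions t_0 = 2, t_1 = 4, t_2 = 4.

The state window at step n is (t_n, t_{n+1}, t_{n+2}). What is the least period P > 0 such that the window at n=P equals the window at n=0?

342

n=0: window = (2, 4, 4)
n=1: window = (4, 4, 2)
n=2: window = (4, 2, 0)
n=3: window = (2, 0, 4)
n=4: window = (0, 4, 6)
n=5: window = (4, 6, 4)
n=6: window = (6, 4, 3)
n=7: window = (4, 3, 2)
n=8: window = (3, 2, 1)
n=9: window = (2, 1, 5)
n=10: window = (1, 5, 4)
n=11: window = (5, 4, 3)
n=12: window = (4, 3, 4)
n=13: window = (3, 4, 6)
n=14: window = (4, 6, 5)
n=15: window = (6, 5, 2)
n=16: window = (5, 2, 2)
n=17: window = (2, 2, 0)
n=18: window = (2, 0, 1)
n=19: window = (0, 1, 2)
n=20: window = (1, 2, 4)
n=21: window = (2, 4, 6)
n=22: window = (4, 6, 0)
n=23: window = (6, 0, 0)
n=24: window = (0, 0, 2)
n=25: window = (0, 2, 5)
n=26: window = (2, 5, 0)
n=27: window = (5, 0, 5)
n=28: window = (0, 5, 6)
n=29: window = (5, 6, 3)
n=30: window = (6, 3, 2)
n=31: window = (3, 2, 4)
n=32: window = (2, 4, 2)
n=33: window = (4, 2, 4)
n=34: window = (2, 4, 0)
n=35: window = (4, 0, 6)
n=36: window = (0, 6, 0)
n=37: window = (6, 0, 1)
n=38: window = (0, 1, 1)
n=39: window = (1, 1, 5)
n=40: window = (1, 5, 6)
…
n=340: window = (3, 2, 2)
n=341: window = (2, 2, 4)
n=342: window = (2, 4, 4)
window at n=342 equals window at n=0 → period = 342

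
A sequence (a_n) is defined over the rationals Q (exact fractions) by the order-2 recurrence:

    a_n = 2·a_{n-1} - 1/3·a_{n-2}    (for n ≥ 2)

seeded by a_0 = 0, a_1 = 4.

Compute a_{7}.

a_2 = 2·4 + -1/3·0 = 8
a_3 = 2·8 + -1/3·4 = 44/3
a_4 = 2·44/3 + -1/3·8 = 80/3
a_5 = 2·80/3 + -1/3·44/3 = 436/9
a_6 = 2·436/9 + -1/3·80/3 = 88
a_7 = 2·88 + -1/3·436/9 = 4316/27

4316/27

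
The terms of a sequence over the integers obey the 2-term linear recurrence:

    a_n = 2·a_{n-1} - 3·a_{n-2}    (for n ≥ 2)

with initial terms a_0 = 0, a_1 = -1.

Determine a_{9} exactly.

a_2 = 2·-1 + -3·0 = -2
a_3 = 2·-2 + -3·-1 = -1
a_4 = 2·-1 + -3·-2 = 4
a_5 = 2·4 + -3·-1 = 11
a_6 = 2·11 + -3·4 = 10
a_7 = 2·10 + -3·11 = -13
a_8 = 2·-13 + -3·10 = -56
a_9 = 2·-56 + -3·-13 = -73

-73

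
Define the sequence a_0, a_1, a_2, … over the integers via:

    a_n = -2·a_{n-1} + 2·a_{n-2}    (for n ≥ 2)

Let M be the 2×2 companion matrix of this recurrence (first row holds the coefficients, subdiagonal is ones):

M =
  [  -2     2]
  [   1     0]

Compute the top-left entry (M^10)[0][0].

18272

(M^10)[0][0] is the top entry after applying M 10 times to the unit state (1, 0). Equivalently it is h_{11} for the auxiliary sequence (h_n) obeying the same recurrence with h_1 = 1 and h_i = 0 for 0 ≤ i < 1:
h_2 = -2·1 + 2·0 = -2
h_3 = -2·-2 + 2·1 = 6
h_4 = -2·6 + 2·-2 = -16
h_5 = -2·-16 + 2·6 = 44
h_6 = -2·44 + 2·-16 = -120
h_7 = -2·-120 + 2·44 = 328
h_8 = -2·328 + 2·-120 = -896
h_9 = -2·-896 + 2·328 = 2448
h_10 = -2·2448 + 2·-896 = -6688
h_11 = -2·-6688 + 2·2448 = 18272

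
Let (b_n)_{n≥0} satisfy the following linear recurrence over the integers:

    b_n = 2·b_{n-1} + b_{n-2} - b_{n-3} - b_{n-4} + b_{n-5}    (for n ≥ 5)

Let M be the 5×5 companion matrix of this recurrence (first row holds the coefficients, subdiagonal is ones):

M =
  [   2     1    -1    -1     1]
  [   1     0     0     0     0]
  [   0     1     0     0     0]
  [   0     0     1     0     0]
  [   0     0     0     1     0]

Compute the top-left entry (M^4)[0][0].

(M^4)[0][0] is the top entry after applying M 4 times to the unit state (1, 0, 0, 0, 0). Equivalently it is h_{8} for the auxiliary sequence (h_n) obeying the same recurrence with h_4 = 1 and h_i = 0 for 0 ≤ i < 4:
h_5 = 2·1 + 1·0 + -1·0 + -1·0 + 1·0 = 2
h_6 = 2·2 + 1·1 + -1·0 + -1·0 + 1·0 = 5
h_7 = 2·5 + 1·2 + -1·1 + -1·0 + 1·0 = 11
h_8 = 2·11 + 1·5 + -1·2 + -1·1 + 1·0 = 24

24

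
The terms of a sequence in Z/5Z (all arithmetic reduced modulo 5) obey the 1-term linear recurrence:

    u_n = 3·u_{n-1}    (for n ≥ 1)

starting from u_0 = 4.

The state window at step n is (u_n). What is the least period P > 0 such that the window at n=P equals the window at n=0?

4

n=0: window = (4)
n=1: window = (2)
n=2: window = (1)
n=3: window = (3)
n=4: window = (4)
window at n=4 equals window at n=0 → period = 4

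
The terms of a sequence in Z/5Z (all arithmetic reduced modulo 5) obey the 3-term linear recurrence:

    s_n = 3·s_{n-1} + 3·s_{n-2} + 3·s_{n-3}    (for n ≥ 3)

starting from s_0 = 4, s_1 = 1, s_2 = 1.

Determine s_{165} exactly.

s_3 = 3·1 + 3·1 + 3·4 = 3
s_4 = 3·3 + 3·1 + 3·1 = 0
s_5 = 3·0 + 3·3 + 3·1 = 2
s_6 = 3·2 + 3·0 + 3·3 = 0
s_7 = 3·0 + 3·2 + 3·0 = 1
s_8 = 3·1 + 3·0 + 3·2 = 4
s_9 = 3·4 + 3·1 + 3·0 = 0
s_10 = 3·0 + 3·4 + 3·1 = 0
s_11 = 3·0 + 3·0 + 3·4 = 2
s_12 = 3·2 + 3·0 + 3·0 = 1
s_13 = 3·1 + 3·2 + 3·0 = 4
s_14 = 3·4 + 3·1 + 3·2 = 1
s_15 = 3·1 + 3·4 + 3·1 = 3
s_16 = 3·3 + 3·1 + 3·4 = 4
s_17 = 3·4 + 3·3 + 3·1 = 4
s_18 = 3·4 + 3·4 + 3·3 = 3
s_19 = 3·3 + 3·4 + 3·4 = 3
s_20 = 3·3 + 3·3 + 3·4 = 0
s_21 = 3·0 + 3·3 + 3·3 = 3
s_22 = 3·3 + 3·0 + 3·3 = 3
s_23 = 3·3 + 3·3 + 3·0 = 3
s_24 = 3·3 + 3·3 + 3·3 = 2
s_25 = 3·2 + 3·3 + 3·3 = 4
s_26 = 3·4 + 3·2 + 3·3 = 2
s_27 = 3·2 + 3·4 + 3·2 = 4
s_28 = 3·4 + 3·2 + 3·4 = 0
s_29 = 3·0 + 3·4 + 3·2 = 3
s_30 = 3·3 + 3·0 + 3·4 = 1
s_31 = 3·1 + 3·3 + 3·0 = 2
s_32 = 3·2 + 3·1 + 3·3 = 3
s_33 = 3·3 + 3·2 + 3·1 = 3
s_34 = 3·3 + 3·3 + 3·2 = 4
s_35 = 3·4 + 3·3 + 3·3 = 0
s_36 = 3·0 + 3·4 + 3·3 = 1
s_37 = 3·1 + 3·0 + 3·4 = 0
s_38 = 3·0 + 3·1 + 3·0 = 3
s_39 = 3·3 + 3·0 + 3·1 = 2
s_40 = 3·2 + 3·3 + 3·0 = 0
s_41 = 3·0 + 3·2 + 3·3 = 0
s_42 = 3·0 + 3·0 + 3·2 = 1
s_43 = 3·1 + 3·0 + 3·0 = 3
s_44 = 3·3 + 3·1 + 3·0 = 2
s_45 = 3·2 + 3·3 + 3·1 = 3
s_46 = 3·3 + 3·2 + 3·3 = 4
s_47 = 3·4 + 3·3 + 3·2 = 2
s_48 = 3·2 + 3·4 + 3·3 = 2
s_49 = 3·2 + 3·2 + 3·4 = 4
s_50 = 3·4 + 3·2 + 3·2 = 4
s_51 = 3·4 + 3·4 + 3·2 = 0
s_52 = 3·0 + 3·4 + 3·4 = 4
s_53 = 3·4 + 3·0 + 3·4 = 4
s_54 = 3·4 + 3·4 + 3·0 = 4
s_55 = 3·4 + 3·4 + 3·4 = 1
s_56 = 3·1 + 3·4 + 3·4 = 2
s_57 = 3·2 + 3·1 + 3·4 = 1
s_58 = 3·1 + 3·2 + 3·1 = 2
s_59 = 3·2 + 3·1 + 3·2 = 0
s_60 = 3·0 + 3·2 + 3·1 = 4
s_61 = 3·4 + 3·0 + 3·2 = 3
s_62 = 3·3 + 3·4 + 3·0 = 1
s_63 = 3·1 + 3·3 + 3·4 = 4
s_64 = 3·4 + 3·1 + 3·3 = 4
s_65 = 3·4 + 3·4 + 3·1 = 2
s_66 = 3·2 + 3·4 + 3·4 = 0
s_67 = 3·0 + 3·2 + 3·4 = 3
s_68 = 3·3 + 3·0 + 3·2 = 0
s_69 = 3·0 + 3·3 + 3·0 = 4
s_70 = 3·4 + 3·0 + 3·3 = 1
s_71 = 3·1 + 3·4 + 3·0 = 0
s_72 = 3·0 + 3·1 + 3·4 = 0
s_73 = 3·0 + 3·0 + 3·1 = 3
s_74 = 3·3 + 3·0 + 3·0 = 4
s_75 = 3·4 + 3·3 + 3·0 = 1
s_76 = 3·1 + 3·4 + 3·3 = 4
s_77 = 3·4 + 3·1 + 3·4 = 2
s_78 = 3·2 + 3·4 + 3·1 = 1
s_79 = 3·1 + 3·2 + 3·4 = 1
s_80 = 3·1 + 3·1 + 3·2 = 2
s_81 = 3·2 + 3·1 + 3·1 = 2
s_82 = 3·2 + 3·2 + 3·1 = 0
s_83 = 3·0 + 3·2 + 3·2 = 2
s_84 = 3·2 + 3·0 + 3·2 = 2
s_85 = 3·2 + 3·2 + 3·0 = 2
s_86 = 3·2 + 3·2 + 3·2 = 3
s_87 = 3·3 + 3·2 + 3·2 = 1
s_88 = 3·1 + 3·3 + 3·2 = 3
s_89 = 3·3 + 3·1 + 3·3 = 1
s_90 = 3·1 + 3·3 + 3·1 = 0
s_91 = 3·0 + 3·1 + 3·3 = 2
s_92 = 3·2 + 3·0 + 3·1 = 4
s_93 = 3·4 + 3·2 + 3·0 = 3
s_94 = 3·3 + 3·4 + 3·2 = 2
s_95 = 3·2 + 3·3 + 3·4 = 2
s_96 = 3·2 + 3·2 + 3·3 = 1
s_97 = 3·1 + 3·2 + 3·2 = 0
s_98 = 3·0 + 3·1 + 3·2 = 4
s_99 = 3·4 + 3·0 + 3·1 = 0
s_100 = 3·0 + 3·4 + 3·0 = 2
s_101 = 3·2 + 3·0 + 3·4 = 3
s_102 = 3·3 + 3·2 + 3·0 = 0
s_103 = 3·0 + 3·3 + 3·2 = 0
s_104 = 3·0 + 3·0 + 3·3 = 4
s_105 = 3·4 + 3·0 + 3·0 = 2
s_106 = 3·2 + 3·4 + 3·0 = 3
s_107 = 3·3 + 3·2 + 3·4 = 2
s_108 = 3·2 + 3·3 + 3·2 = 1
s_109 = 3·1 + 3·2 + 3·3 = 3
s_110 = 3·3 + 3·1 + 3·2 = 3
s_111 = 3·3 + 3·3 + 3·1 = 1
s_112 = 3·1 + 3·3 + 3·3 = 1
s_113 = 3·1 + 3·1 + 3·3 = 0
s_114 = 3·0 + 3·1 + 3·1 = 1
s_115 = 3·1 + 3·0 + 3·1 = 1
s_116 = 3·1 + 3·1 + 3·0 = 1
s_117 = 3·1 + 3·1 + 3·1 = 4
s_118 = 3·4 + 3·1 + 3·1 = 3
s_119 = 3·3 + 3·4 + 3·1 = 4
s_120 = 3·4 + 3·3 + 3·4 = 3
s_121 = 3·3 + 3·4 + 3·3 = 0
s_122 = 3·0 + 3·3 + 3·4 = 1
s_123 = 3·1 + 3·0 + 3·3 = 2
s_124 = 3·2 + 3·1 + 3·0 = 4
s_125 = 3·4 + 3·2 + 3·1 = 1
s_126 = 3·1 + 3·4 + 3·2 = 1
s_127 = 3·1 + 3·1 + 3·4 = 3
s_128 = 3·3 + 3·1 + 3·1 = 0
s_129 = 3·0 + 3·3 + 3·1 = 2
s_130 = 3·2 + 3·0 + 3·3 = 0
s_131 = 3·0 + 3·2 + 3·0 = 1
s_132 = 3·1 + 3·0 + 3·2 = 4
s_133 = 3·4 + 3·1 + 3·0 = 0
s_134 = 3·0 + 3·4 + 3·1 = 0
s_135 = 3·0 + 3·0 + 3·4 = 2
s_136 = 3·2 + 3·0 + 3·0 = 1
s_137 = 3·1 + 3·2 + 3·0 = 4
s_138 = 3·4 + 3·1 + 3·2 = 1
s_139 = 3·1 + 3·4 + 3·1 = 3
s_140 = 3·3 + 3·1 + 3·4 = 4
s_141 = 3·4 + 3·3 + 3·1 = 4
s_142 = 3·4 + 3·4 + 3·3 = 3
s_143 = 3·3 + 3·4 + 3·4 = 3
s_144 = 3·3 + 3·3 + 3·4 = 0
s_145 = 3·0 + 3·3 + 3·3 = 3
s_146 = 3·3 + 3·0 + 3·3 = 3
s_147 = 3·3 + 3·3 + 3·0 = 3
s_148 = 3·3 + 3·3 + 3·3 = 2
s_149 = 3·2 + 3·3 + 3·3 = 4
s_150 = 3·4 + 3·2 + 3·3 = 2
s_151 = 3·2 + 3·4 + 3·2 = 4
s_152 = 3·4 + 3·2 + 3·4 = 0
s_153 = 3·0 + 3·4 + 3·2 = 3
s_154 = 3·3 + 3·0 + 3·4 = 1
s_155 = 3·1 + 3·3 + 3·0 = 2
s_156 = 3·2 + 3·1 + 3·3 = 3
s_157 = 3·3 + 3·2 + 3·1 = 3
s_158 = 3·3 + 3·3 + 3·2 = 4
s_159 = 3·4 + 3·3 + 3·3 = 0
s_160 = 3·0 + 3·4 + 3·3 = 1
s_161 = 3·1 + 3·0 + 3·4 = 0
s_162 = 3·0 + 3·1 + 3·0 = 3
s_163 = 3·3 + 3·0 + 3·1 = 2
s_164 = 3·2 + 3·3 + 3·0 = 0
s_165 = 3·0 + 3·2 + 3·3 = 0

0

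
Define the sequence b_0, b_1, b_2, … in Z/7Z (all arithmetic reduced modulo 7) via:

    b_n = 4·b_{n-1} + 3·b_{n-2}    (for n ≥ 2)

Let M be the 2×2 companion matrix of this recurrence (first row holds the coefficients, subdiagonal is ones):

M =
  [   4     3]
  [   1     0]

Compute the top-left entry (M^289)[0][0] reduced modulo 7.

6

(M^289)[0][0] is the top entry after applying M 289 times to the unit state (1, 0). Equivalently it is h_{290} for the auxiliary sequence (h_n) obeying the same recurrence with h_1 = 1 and h_i = 0 for 0 ≤ i < 1:
h_2 = 4·1 + 3·0 = 4
h_3 = 4·4 + 3·1 = 5
h_4 = 4·5 + 3·4 = 4
h_5 = 4·4 + 3·5 = 3
h_6 = 4·3 + 3·4 = 3
h_7 = 4·3 + 3·3 = 0
h_8 = 4·0 + 3·3 = 2
h_9 = 4·2 + 3·0 = 1
h_10 = 4·1 + 3·2 = 3
h_11 = 4·3 + 3·1 = 1
h_12 = 4·1 + 3·3 = 6
h_13 = 4·6 + 3·1 = 6
h_14 = 4·6 + 3·6 = 0
h_15 = 4·0 + 3·6 = 4
h_16 = 4·4 + 3·0 = 2
h_17 = 4·2 + 3·4 = 6
h_18 = 4·6 + 3·2 = 2
h_19 = 4·2 + 3·6 = 5
h_20 = 4·5 + 3·2 = 5
h_21 = 4·5 + 3·5 = 0
h_22 = 4·0 + 3·5 = 1
(h_21, h_22) = (0, 1) = (h_0, h_1), so the sequence has period 21.
290 ≡ 17 (mod 21), hence h_290 = h_17 = 6.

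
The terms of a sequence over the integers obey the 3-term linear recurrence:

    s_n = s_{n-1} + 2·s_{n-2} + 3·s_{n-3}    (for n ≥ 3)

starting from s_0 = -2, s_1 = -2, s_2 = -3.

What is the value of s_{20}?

s_3 = 1·-3 + 2·-2 + 3·-2 = -13
s_4 = 1·-13 + 2·-3 + 3·-2 = -25
s_5 = 1·-25 + 2·-13 + 3·-3 = -60
s_6 = 1·-60 + 2·-25 + 3·-13 = -149
s_7 = 1·-149 + 2·-60 + 3·-25 = -344
s_8 = 1·-344 + 2·-149 + 3·-60 = -822
s_9 = 1·-822 + 2·-344 + 3·-149 = -1957
s_10 = 1·-1957 + 2·-822 + 3·-344 = -4633
s_11 = 1·-4633 + 2·-1957 + 3·-822 = -11013
s_12 = 1·-11013 + 2·-4633 + 3·-1957 = -26150
s_13 = 1·-26150 + 2·-11013 + 3·-4633 = -62075
s_14 = 1·-62075 + 2·-26150 + 3·-11013 = -147414
s_15 = 1·-147414 + 2·-62075 + 3·-26150 = -350014
s_16 = 1·-350014 + 2·-147414 + 3·-62075 = -831067
s_17 = 1·-831067 + 2·-350014 + 3·-147414 = -1973337
s_18 = 1·-1973337 + 2·-831067 + 3·-350014 = -4685513
s_19 = 1·-4685513 + 2·-1973337 + 3·-831067 = -11125388
s_20 = 1·-11125388 + 2·-4685513 + 3·-1973337 = -26416425

-26416425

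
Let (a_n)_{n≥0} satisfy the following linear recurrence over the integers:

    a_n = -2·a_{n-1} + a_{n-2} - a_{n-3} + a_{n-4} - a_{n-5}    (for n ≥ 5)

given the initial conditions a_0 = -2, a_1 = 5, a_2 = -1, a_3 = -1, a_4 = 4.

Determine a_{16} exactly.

44041

a_5 = -2·4 + 1·-1 + -1·-1 + 1·5 + -1·-2 = -1
a_6 = -2·-1 + 1·4 + -1·-1 + 1·-1 + -1·5 = 1
a_7 = -2·1 + 1·-1 + -1·4 + 1·-1 + -1·-1 = -7
a_8 = -2·-7 + 1·1 + -1·-1 + 1·4 + -1·-1 = 21
a_9 = -2·21 + 1·-7 + -1·1 + 1·-1 + -1·4 = -55
a_10 = -2·-55 + 1·21 + -1·-7 + 1·1 + -1·-1 = 140
a_11 = -2·140 + 1·-55 + -1·21 + 1·-7 + -1·1 = -364
a_12 = -2·-364 + 1·140 + -1·-55 + 1·21 + -1·-7 = 951
a_13 = -2·951 + 1·-364 + -1·140 + 1·-55 + -1·21 = -2482
a_14 = -2·-2482 + 1·951 + -1·-364 + 1·140 + -1·-55 = 6474
a_15 = -2·6474 + 1·-2482 + -1·951 + 1·-364 + -1·140 = -16885
a_16 = -2·-16885 + 1·6474 + -1·-2482 + 1·951 + -1·-364 = 44041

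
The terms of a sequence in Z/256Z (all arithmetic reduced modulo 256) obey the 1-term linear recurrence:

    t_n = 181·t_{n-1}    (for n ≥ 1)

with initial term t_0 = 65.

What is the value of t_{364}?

t_1 = 181·65 = 245
t_2 = 181·245 = 57
t_3 = 181·57 = 77
t_4 = 181·77 = 113
t_5 = 181·113 = 229
t_6 = 181·229 = 233
t_7 = 181·233 = 189
t_8 = 181·189 = 161
t_9 = 181·161 = 213
t_10 = 181·213 = 153
t_11 = 181·153 = 45
t_12 = 181·45 = 209
t_13 = 181·209 = 197
t_14 = 181·197 = 73
t_15 = 181·73 = 157
t_16 = 181·157 = 1
t_17 = 181·1 = 181
t_18 = 181·181 = 249
t_19 = 181·249 = 13
t_20 = 181·13 = 49
t_21 = 181·49 = 165
t_22 = 181·165 = 169
t_23 = 181·169 = 125
t_24 = 181·125 = 97
t_25 = 181·97 = 149
t_26 = 181·149 = 89
t_27 = 181·89 = 237
t_28 = 181·237 = 145
t_29 = 181·145 = 133
t_30 = 181·133 = 9
t_31 = 181·9 = 93
t_32 = 181·93 = 193
t_33 = 181·193 = 117
t_34 = 181·117 = 185
t_35 = 181·185 = 205
t_36 = 181·205 = 241
t_37 = 181·241 = 101
t_38 = 181·101 = 105
t_39 = 181·105 = 61
t_40 = 181·61 = 33
t_41 = 181·33 = 85
t_42 = 181·85 = 25
t_43 = 181·25 = 173
t_44 = 181·173 = 81
t_45 = 181·81 = 69
t_46 = 181·69 = 201
t_47 = 181·201 = 29
t_48 = 181·29 = 129
t_49 = 181·129 = 53
t_50 = 181·53 = 121
t_51 = 181·121 = 141
t_52 = 181·141 = 177
t_53 = 181·177 = 37
t_54 = 181·37 = 41
t_55 = 181·41 = 253
t_56 = 181·253 = 225
t_57 = 181·225 = 21
t_58 = 181·21 = 217
t_59 = 181·217 = 109
t_60 = 181·109 = 17
t_61 = 181·17 = 5
t_62 = 181·5 = 137
t_63 = 181·137 = 221
t_64 = 181·221 = 65
(t_64) = (65) = (t_0), so the sequence has period 64.
364 ≡ 44 (mod 64), hence t_364 = t_44 = 81.

81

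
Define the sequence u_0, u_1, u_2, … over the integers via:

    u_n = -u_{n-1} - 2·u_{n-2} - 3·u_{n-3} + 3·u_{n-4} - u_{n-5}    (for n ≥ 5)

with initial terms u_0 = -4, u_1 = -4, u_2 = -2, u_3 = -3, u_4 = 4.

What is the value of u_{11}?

u_5 = -1·4 + -2·-3 + -3·-2 + 3·-4 + -1·-4 = 0
u_6 = -1·0 + -2·4 + -3·-3 + 3·-2 + -1·-4 = -1
u_7 = -1·-1 + -2·0 + -3·4 + 3·-3 + -1·-2 = -18
u_8 = -1·-18 + -2·-1 + -3·0 + 3·4 + -1·-3 = 35
u_9 = -1·35 + -2·-18 + -3·-1 + 3·0 + -1·4 = 0
u_10 = -1·0 + -2·35 + -3·-18 + 3·-1 + -1·0 = -19
u_11 = -1·-19 + -2·0 + -3·35 + 3·-18 + -1·-1 = -139

-139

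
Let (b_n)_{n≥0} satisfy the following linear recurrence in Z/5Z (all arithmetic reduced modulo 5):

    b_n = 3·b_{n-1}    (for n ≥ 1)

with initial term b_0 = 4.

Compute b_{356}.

b_1 = 3·4 = 2
b_2 = 3·2 = 1
b_3 = 3·1 = 3
b_4 = 3·3 = 4
(b_4) = (4) = (b_0), so the sequence has period 4.
356 ≡ 0 (mod 4), hence b_356 = b_0 = 4.

4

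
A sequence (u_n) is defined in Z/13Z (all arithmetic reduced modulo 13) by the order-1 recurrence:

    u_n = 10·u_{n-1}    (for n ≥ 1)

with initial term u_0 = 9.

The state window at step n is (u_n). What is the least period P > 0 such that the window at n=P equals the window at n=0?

6

n=0: window = (9)
n=1: window = (12)
n=2: window = (3)
n=3: window = (4)
n=4: window = (1)
n=5: window = (10)
n=6: window = (9)
window at n=6 equals window at n=0 → period = 6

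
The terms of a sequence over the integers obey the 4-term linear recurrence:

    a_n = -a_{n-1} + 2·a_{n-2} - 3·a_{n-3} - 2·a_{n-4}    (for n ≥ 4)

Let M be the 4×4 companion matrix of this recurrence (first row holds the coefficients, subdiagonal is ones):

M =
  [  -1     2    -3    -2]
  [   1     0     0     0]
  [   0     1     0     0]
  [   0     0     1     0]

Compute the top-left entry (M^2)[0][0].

3

(M^2)[0][0] is the top entry after applying M 2 times to the unit state (1, 0, 0, 0). Equivalently it is h_{5} for the auxiliary sequence (h_n) obeying the same recurrence with h_3 = 1 and h_i = 0 for 0 ≤ i < 3:
h_4 = -1·1 + 2·0 + -3·0 + -2·0 = -1
h_5 = -1·-1 + 2·1 + -3·0 + -2·0 = 3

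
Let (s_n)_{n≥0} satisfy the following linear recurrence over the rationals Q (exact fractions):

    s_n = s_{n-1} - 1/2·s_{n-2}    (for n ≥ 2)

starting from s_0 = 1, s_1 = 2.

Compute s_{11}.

s_2 = 1·2 + -1/2·1 = 3/2
s_3 = 1·3/2 + -1/2·2 = 1/2
s_4 = 1·1/2 + -1/2·3/2 = -1/4
s_5 = 1·-1/4 + -1/2·1/2 = -1/2
s_6 = 1·-1/2 + -1/2·-1/4 = -3/8
s_7 = 1·-3/8 + -1/2·-1/2 = -1/8
s_8 = 1·-1/8 + -1/2·-3/8 = 1/16
s_9 = 1·1/16 + -1/2·-1/8 = 1/8
s_10 = 1·1/8 + -1/2·1/16 = 3/32
s_11 = 1·3/32 + -1/2·1/8 = 1/32

1/32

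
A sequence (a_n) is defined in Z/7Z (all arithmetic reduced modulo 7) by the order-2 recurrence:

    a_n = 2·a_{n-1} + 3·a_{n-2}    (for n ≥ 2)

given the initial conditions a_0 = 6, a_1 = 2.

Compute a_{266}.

a_2 = 2·2 + 3·6 = 1
a_3 = 2·1 + 3·2 = 1
a_4 = 2·1 + 3·1 = 5
a_5 = 2·5 + 3·1 = 6
a_6 = 2·6 + 3·5 = 6
a_7 = 2·6 + 3·6 = 2
(a_6, a_7) = (6, 2) = (a_0, a_1), so the sequence has period 6.
266 ≡ 2 (mod 6), hence a_266 = a_2 = 1.

1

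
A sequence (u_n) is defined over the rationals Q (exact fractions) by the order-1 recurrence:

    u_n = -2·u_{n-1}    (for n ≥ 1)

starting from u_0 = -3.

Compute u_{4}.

-48

u_1 = -2·-3 = 6
u_2 = -2·6 = -12
u_3 = -2·-12 = 24
u_4 = -2·24 = -48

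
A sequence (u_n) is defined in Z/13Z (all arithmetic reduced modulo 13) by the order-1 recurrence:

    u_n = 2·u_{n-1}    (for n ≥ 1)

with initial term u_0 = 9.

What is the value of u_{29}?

2

u_1 = 2·9 = 5
u_2 = 2·5 = 10
u_3 = 2·10 = 7
u_4 = 2·7 = 1
u_5 = 2·1 = 2
u_6 = 2·2 = 4
u_7 = 2·4 = 8
u_8 = 2·8 = 3
u_9 = 2·3 = 6
u_10 = 2·6 = 12
u_11 = 2·12 = 11
u_12 = 2·11 = 9
(u_12) = (9) = (u_0), so the sequence has period 12.
29 ≡ 5 (mod 12), hence u_29 = u_5 = 2.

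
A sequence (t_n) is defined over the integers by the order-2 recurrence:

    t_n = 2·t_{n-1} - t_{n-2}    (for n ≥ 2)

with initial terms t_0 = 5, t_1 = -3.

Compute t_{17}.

t_2 = 2·-3 + -1·5 = -11
t_3 = 2·-11 + -1·-3 = -19
t_4 = 2·-19 + -1·-11 = -27
t_5 = 2·-27 + -1·-19 = -35
t_6 = 2·-35 + -1·-27 = -43
t_7 = 2·-43 + -1·-35 = -51
t_8 = 2·-51 + -1·-43 = -59
t_9 = 2·-59 + -1·-51 = -67
t_10 = 2·-67 + -1·-59 = -75
t_11 = 2·-75 + -1·-67 = -83
t_12 = 2·-83 + -1·-75 = -91
t_13 = 2·-91 + -1·-83 = -99
t_14 = 2·-99 + -1·-91 = -107
t_15 = 2·-107 + -1·-99 = -115
t_16 = 2·-115 + -1·-107 = -123
t_17 = 2·-123 + -1·-115 = -131

-131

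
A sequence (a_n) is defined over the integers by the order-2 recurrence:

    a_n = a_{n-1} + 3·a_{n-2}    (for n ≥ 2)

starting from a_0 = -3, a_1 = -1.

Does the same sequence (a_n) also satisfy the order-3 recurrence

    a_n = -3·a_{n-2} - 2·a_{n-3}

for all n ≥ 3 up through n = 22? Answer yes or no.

Terms a_0..a_22: -3, -1, -10, -13, -43, -82, -211, -457, -1090, -2461, -5731, -13114, -30307, -69649, -160570, -369517, -851227, -1959778, -4513459, -10392793, -23933170, -55111549, -126911059
n=3: candidate gives 9, actual a_3 = -13 ✗

no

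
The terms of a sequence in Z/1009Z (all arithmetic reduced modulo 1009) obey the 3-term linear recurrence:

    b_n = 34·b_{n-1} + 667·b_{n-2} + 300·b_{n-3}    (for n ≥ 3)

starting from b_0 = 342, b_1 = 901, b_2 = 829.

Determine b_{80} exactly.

b_3 = 34·829 + 667·901 + 300·342 = 228
b_4 = 34·228 + 667·829 + 300·901 = 588
b_5 = 34·588 + 667·228 + 300·829 = 15
b_6 = 34·15 + 667·588 + 300·228 = 1002
b_7 = 34·1002 + 667·15 + 300·588 = 511
b_8 = 34·511 + 667·1002 + 300·15 = 52
b_9 = 34·52 + 667·511 + 300·1002 = 472
b_10 = 34·472 + 667·52 + 300·511 = 214
b_11 = 34·214 + 667·472 + 300·52 = 694
b_12 = 34·694 + 667·214 + 300·472 = 189
b_13 = 34·189 + 667·694 + 300·214 = 772
b_14 = 34·772 + 667·189 + 300·694 = 298
b_15 = 34·298 + 667·772 + 300·189 = 572
b_16 = 34·572 + 667·298 + 300·772 = 809
b_17 = 34·809 + 667·572 + 300·298 = 993
b_18 = 34·993 + 667·809 + 300·572 = 323
b_19 = 34·323 + 667·993 + 300·809 = 850
b_20 = 34·850 + 667·323 + 300·993 = 408
b_21 = 34·408 + 667·850 + 300·323 = 683
b_22 = 34·683 + 667·408 + 300·850 = 453
b_23 = 34·453 + 667·683 + 300·408 = 71
b_24 = 34·71 + 667·453 + 300·683 = 929
b_25 = 34·929 + 667·71 + 300·453 = 935
b_26 = 34·935 + 667·929 + 300·71 = 739
b_27 = 34·739 + 667·935 + 300·929 = 200
b_28 = 34·200 + 667·739 + 300·935 = 256
b_29 = 34·256 + 667·200 + 300·739 = 564
b_30 = 34·564 + 667·256 + 300·200 = 705
b_31 = 34·705 + 667·564 + 300·256 = 710
b_32 = 34·710 + 667·705 + 300·564 = 662
b_33 = 34·662 + 667·710 + 300·705 = 269
b_34 = 34·269 + 667·662 + 300·710 = 787
b_35 = 34·787 + 667·269 + 300·662 = 172
b_36 = 34·172 + 667·787 + 300·269 = 23
b_37 = 34·23 + 667·172 + 300·787 = 474
b_38 = 34·474 + 667·23 + 300·172 = 319
b_39 = 34·319 + 667·474 + 300·23 = 934
b_40 = 34·934 + 667·319 + 300·474 = 282
b_41 = 34·282 + 667·934 + 300·319 = 777
b_42 = 34·777 + 667·282 + 300·934 = 302
b_43 = 34·302 + 667·777 + 300·282 = 664
b_44 = 34·664 + 667·302 + 300·777 = 33
b_45 = 34·33 + 667·664 + 300·302 = 849
b_46 = 34·849 + 667·33 + 300·664 = 854
b_47 = 34·854 + 667·849 + 300·33 = 828
b_48 = 34·828 + 667·854 + 300·849 = 874
b_49 = 34·874 + 667·828 + 300·854 = 722
b_50 = 34·722 + 667·874 + 300·828 = 274
b_51 = 34·274 + 667·722 + 300·874 = 376
b_52 = 34·376 + 667·274 + 300·722 = 470
b_53 = 34·470 + 667·376 + 300·274 = 867
b_54 = 34·867 + 667·470 + 300·376 = 709
b_55 = 34·709 + 667·867 + 300·470 = 771
b_56 = 34·771 + 667·709 + 300·867 = 449
b_57 = 34·449 + 667·771 + 300·709 = 608
b_58 = 34·608 + 667·449 + 300·771 = 541
b_59 = 34·541 + 667·608 + 300·449 = 653
b_60 = 34·653 + 667·541 + 300·608 = 409
b_61 = 34·409 + 667·653 + 300·541 = 303
b_62 = 34·303 + 667·409 + 300·653 = 739
b_63 = 34·739 + 667·303 + 300·409 = 813
b_64 = 34·813 + 667·739 + 300·303 = 1
b_65 = 34·1 + 667·813 + 300·739 = 192
b_66 = 34·192 + 667·1 + 300·813 = 863
b_67 = 34·863 + 667·192 + 300·1 = 302
b_68 = 34·302 + 667·863 + 300·192 = 756
b_69 = 34·756 + 667·302 + 300·863 = 709
b_70 = 34·709 + 667·756 + 300·302 = 441
b_71 = 34·441 + 667·709 + 300·756 = 325
b_72 = 34·325 + 667·441 + 300·709 = 280
b_73 = 34·280 + 667·325 + 300·441 = 400
b_74 = 34·400 + 667·280 + 300·325 = 205
b_75 = 34·205 + 667·400 + 300·280 = 584
b_76 = 34·584 + 667·205 + 300·400 = 125
b_77 = 34·125 + 667·584 + 300·205 = 219
b_78 = 34·219 + 667·125 + 300·584 = 654
b_79 = 34·654 + 667·219 + 300·125 = 982
b_80 = 34·982 + 667·654 + 300·219 = 536

536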